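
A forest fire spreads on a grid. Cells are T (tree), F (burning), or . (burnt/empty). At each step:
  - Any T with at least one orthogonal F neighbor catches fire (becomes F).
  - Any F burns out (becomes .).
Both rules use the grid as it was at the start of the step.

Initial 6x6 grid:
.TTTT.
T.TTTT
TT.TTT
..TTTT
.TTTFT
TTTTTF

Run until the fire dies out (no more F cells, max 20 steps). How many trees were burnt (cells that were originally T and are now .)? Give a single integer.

Step 1: +4 fires, +2 burnt (F count now 4)
Step 2: +5 fires, +4 burnt (F count now 5)
Step 3: +6 fires, +5 burnt (F count now 6)
Step 4: +4 fires, +6 burnt (F count now 4)
Step 5: +3 fires, +4 burnt (F count now 3)
Step 6: +1 fires, +3 burnt (F count now 1)
Step 7: +1 fires, +1 burnt (F count now 1)
Step 8: +0 fires, +1 burnt (F count now 0)
Fire out after step 8
Initially T: 27, now '.': 33
Total burnt (originally-T cells now '.'): 24

Answer: 24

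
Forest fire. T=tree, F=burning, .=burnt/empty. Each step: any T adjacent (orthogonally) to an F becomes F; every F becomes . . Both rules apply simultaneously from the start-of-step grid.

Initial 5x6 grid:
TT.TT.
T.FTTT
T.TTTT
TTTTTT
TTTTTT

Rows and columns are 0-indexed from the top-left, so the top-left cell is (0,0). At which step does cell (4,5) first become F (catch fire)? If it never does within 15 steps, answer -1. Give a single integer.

Step 1: cell (4,5)='T' (+2 fires, +1 burnt)
Step 2: cell (4,5)='T' (+4 fires, +2 burnt)
Step 3: cell (4,5)='T' (+6 fires, +4 burnt)
Step 4: cell (4,5)='T' (+5 fires, +6 burnt)
Step 5: cell (4,5)='T' (+4 fires, +5 burnt)
Step 6: cell (4,5)='F' (+2 fires, +4 burnt)
  -> target ignites at step 6
Step 7: cell (4,5)='.' (+1 fires, +2 burnt)
Step 8: cell (4,5)='.' (+1 fires, +1 burnt)
Step 9: cell (4,5)='.' (+0 fires, +1 burnt)
  fire out at step 9

6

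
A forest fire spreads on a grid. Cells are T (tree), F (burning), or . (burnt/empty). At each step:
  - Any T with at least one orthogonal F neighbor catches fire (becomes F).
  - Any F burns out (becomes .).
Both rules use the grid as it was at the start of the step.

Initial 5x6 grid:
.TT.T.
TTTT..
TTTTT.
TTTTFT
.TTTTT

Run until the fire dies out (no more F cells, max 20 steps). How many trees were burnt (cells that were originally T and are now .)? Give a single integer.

Answer: 21

Derivation:
Step 1: +4 fires, +1 burnt (F count now 4)
Step 2: +4 fires, +4 burnt (F count now 4)
Step 3: +4 fires, +4 burnt (F count now 4)
Step 4: +4 fires, +4 burnt (F count now 4)
Step 5: +3 fires, +4 burnt (F count now 3)
Step 6: +2 fires, +3 burnt (F count now 2)
Step 7: +0 fires, +2 burnt (F count now 0)
Fire out after step 7
Initially T: 22, now '.': 29
Total burnt (originally-T cells now '.'): 21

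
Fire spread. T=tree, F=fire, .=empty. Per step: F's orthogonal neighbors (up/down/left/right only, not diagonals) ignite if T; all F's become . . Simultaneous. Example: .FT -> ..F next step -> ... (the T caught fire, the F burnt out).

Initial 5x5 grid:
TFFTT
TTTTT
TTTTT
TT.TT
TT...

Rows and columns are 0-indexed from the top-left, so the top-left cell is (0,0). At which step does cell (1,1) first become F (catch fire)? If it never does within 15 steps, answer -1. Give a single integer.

Step 1: cell (1,1)='F' (+4 fires, +2 burnt)
  -> target ignites at step 1
Step 2: cell (1,1)='.' (+5 fires, +4 burnt)
Step 3: cell (1,1)='.' (+4 fires, +5 burnt)
Step 4: cell (1,1)='.' (+4 fires, +4 burnt)
Step 5: cell (1,1)='.' (+2 fires, +4 burnt)
Step 6: cell (1,1)='.' (+0 fires, +2 burnt)
  fire out at step 6

1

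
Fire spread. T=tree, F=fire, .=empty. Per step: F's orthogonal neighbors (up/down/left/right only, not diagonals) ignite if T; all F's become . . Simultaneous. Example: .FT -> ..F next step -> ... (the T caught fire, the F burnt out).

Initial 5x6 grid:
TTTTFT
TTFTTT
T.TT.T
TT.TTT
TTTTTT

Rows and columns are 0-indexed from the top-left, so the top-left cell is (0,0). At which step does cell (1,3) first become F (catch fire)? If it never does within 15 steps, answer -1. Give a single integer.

Step 1: cell (1,3)='F' (+7 fires, +2 burnt)
  -> target ignites at step 1
Step 2: cell (1,3)='.' (+4 fires, +7 burnt)
Step 3: cell (1,3)='.' (+4 fires, +4 burnt)
Step 4: cell (1,3)='.' (+4 fires, +4 burnt)
Step 5: cell (1,3)='.' (+5 fires, +4 burnt)
Step 6: cell (1,3)='.' (+1 fires, +5 burnt)
Step 7: cell (1,3)='.' (+0 fires, +1 burnt)
  fire out at step 7

1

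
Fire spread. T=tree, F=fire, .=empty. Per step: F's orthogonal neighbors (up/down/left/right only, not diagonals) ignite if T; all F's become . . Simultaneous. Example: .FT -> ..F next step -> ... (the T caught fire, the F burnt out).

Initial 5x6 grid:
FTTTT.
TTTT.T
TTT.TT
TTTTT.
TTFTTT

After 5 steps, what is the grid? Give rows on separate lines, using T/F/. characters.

Step 1: 5 trees catch fire, 2 burn out
  .FTTT.
  FTTT.T
  TTT.TT
  TTFTT.
  TF.FTT
Step 2: 8 trees catch fire, 5 burn out
  ..FTT.
  .FTT.T
  FTF.TT
  TF.FT.
  F...FT
Step 3: 6 trees catch fire, 8 burn out
  ...FT.
  ..FT.T
  .F..TT
  F...F.
  .....F
Step 4: 3 trees catch fire, 6 burn out
  ....F.
  ...F.T
  ....FT
  ......
  ......
Step 5: 1 trees catch fire, 3 burn out
  ......
  .....T
  .....F
  ......
  ......

......
.....T
.....F
......
......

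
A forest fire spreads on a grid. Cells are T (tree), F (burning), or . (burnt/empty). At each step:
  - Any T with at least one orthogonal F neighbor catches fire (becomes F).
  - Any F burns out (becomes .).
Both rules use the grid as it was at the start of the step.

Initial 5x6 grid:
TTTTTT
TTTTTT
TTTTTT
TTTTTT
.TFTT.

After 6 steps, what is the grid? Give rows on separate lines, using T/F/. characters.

Step 1: 3 trees catch fire, 1 burn out
  TTTTTT
  TTTTTT
  TTTTTT
  TTFTTT
  .F.FT.
Step 2: 4 trees catch fire, 3 burn out
  TTTTTT
  TTTTTT
  TTFTTT
  TF.FTT
  ....F.
Step 3: 5 trees catch fire, 4 burn out
  TTTTTT
  TTFTTT
  TF.FTT
  F...FT
  ......
Step 4: 6 trees catch fire, 5 burn out
  TTFTTT
  TF.FTT
  F...FT
  .....F
  ......
Step 5: 5 trees catch fire, 6 burn out
  TF.FTT
  F...FT
  .....F
  ......
  ......
Step 6: 3 trees catch fire, 5 burn out
  F...FT
  .....F
  ......
  ......
  ......

F...FT
.....F
......
......
......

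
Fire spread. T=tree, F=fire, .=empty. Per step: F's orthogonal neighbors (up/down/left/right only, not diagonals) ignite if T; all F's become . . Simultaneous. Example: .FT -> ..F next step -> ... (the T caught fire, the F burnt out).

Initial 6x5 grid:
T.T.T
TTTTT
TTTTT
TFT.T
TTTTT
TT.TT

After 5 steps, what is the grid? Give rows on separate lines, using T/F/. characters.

Step 1: 4 trees catch fire, 1 burn out
  T.T.T
  TTTTT
  TFTTT
  F.F.T
  TFTTT
  TT.TT
Step 2: 6 trees catch fire, 4 burn out
  T.T.T
  TFTTT
  F.FTT
  ....T
  F.FTT
  TF.TT
Step 3: 5 trees catch fire, 6 burn out
  T.T.T
  F.FTT
  ...FT
  ....T
  ...FT
  F..TT
Step 4: 6 trees catch fire, 5 burn out
  F.F.T
  ...FT
  ....F
  ....T
  ....F
  ...FT
Step 5: 3 trees catch fire, 6 burn out
  ....T
  ....F
  .....
  ....F
  .....
  ....F

....T
....F
.....
....F
.....
....F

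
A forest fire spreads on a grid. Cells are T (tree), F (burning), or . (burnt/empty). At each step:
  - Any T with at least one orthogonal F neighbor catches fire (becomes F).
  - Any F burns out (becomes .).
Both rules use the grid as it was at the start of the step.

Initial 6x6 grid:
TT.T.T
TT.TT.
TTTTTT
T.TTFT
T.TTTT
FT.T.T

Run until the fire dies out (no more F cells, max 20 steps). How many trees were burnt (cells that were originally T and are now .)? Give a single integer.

Answer: 25

Derivation:
Step 1: +6 fires, +2 burnt (F count now 6)
Step 2: +7 fires, +6 burnt (F count now 7)
Step 3: +6 fires, +7 burnt (F count now 6)
Step 4: +3 fires, +6 burnt (F count now 3)
Step 5: +2 fires, +3 burnt (F count now 2)
Step 6: +1 fires, +2 burnt (F count now 1)
Step 7: +0 fires, +1 burnt (F count now 0)
Fire out after step 7
Initially T: 26, now '.': 35
Total burnt (originally-T cells now '.'): 25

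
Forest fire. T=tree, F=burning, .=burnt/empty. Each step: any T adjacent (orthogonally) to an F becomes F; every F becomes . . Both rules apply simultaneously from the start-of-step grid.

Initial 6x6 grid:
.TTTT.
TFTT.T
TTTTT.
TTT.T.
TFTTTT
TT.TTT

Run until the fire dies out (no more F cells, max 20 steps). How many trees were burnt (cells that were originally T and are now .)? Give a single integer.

Step 1: +8 fires, +2 burnt (F count now 8)
Step 2: +8 fires, +8 burnt (F count now 8)
Step 3: +4 fires, +8 burnt (F count now 4)
Step 4: +5 fires, +4 burnt (F count now 5)
Step 5: +1 fires, +5 burnt (F count now 1)
Step 6: +0 fires, +1 burnt (F count now 0)
Fire out after step 6
Initially T: 27, now '.': 35
Total burnt (originally-T cells now '.'): 26

Answer: 26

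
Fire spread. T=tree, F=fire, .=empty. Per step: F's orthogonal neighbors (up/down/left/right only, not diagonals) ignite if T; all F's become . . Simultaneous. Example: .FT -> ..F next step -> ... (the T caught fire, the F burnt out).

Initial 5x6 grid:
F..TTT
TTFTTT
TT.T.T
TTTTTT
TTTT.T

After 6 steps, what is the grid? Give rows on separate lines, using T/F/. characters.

Step 1: 3 trees catch fire, 2 burn out
  ...TTT
  FF.FTT
  TT.T.T
  TTTTTT
  TTTT.T
Step 2: 5 trees catch fire, 3 burn out
  ...FTT
  ....FT
  FF.F.T
  TTTTTT
  TTTT.T
Step 3: 5 trees catch fire, 5 burn out
  ....FT
  .....F
  .....T
  FFTFTT
  TTTT.T
Step 4: 7 trees catch fire, 5 burn out
  .....F
  ......
  .....F
  ..F.FT
  FFTF.T
Step 5: 2 trees catch fire, 7 burn out
  ......
  ......
  ......
  .....F
  ..F..T
Step 6: 1 trees catch fire, 2 burn out
  ......
  ......
  ......
  ......
  .....F

......
......
......
......
.....F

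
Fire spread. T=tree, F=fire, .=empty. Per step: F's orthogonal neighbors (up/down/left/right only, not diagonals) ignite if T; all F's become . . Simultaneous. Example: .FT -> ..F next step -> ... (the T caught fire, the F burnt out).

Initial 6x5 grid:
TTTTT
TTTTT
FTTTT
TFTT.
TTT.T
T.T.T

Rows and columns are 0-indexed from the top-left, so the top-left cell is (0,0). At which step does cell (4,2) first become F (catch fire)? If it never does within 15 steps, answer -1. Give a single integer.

Step 1: cell (4,2)='T' (+5 fires, +2 burnt)
Step 2: cell (4,2)='F' (+6 fires, +5 burnt)
  -> target ignites at step 2
Step 3: cell (4,2)='.' (+5 fires, +6 burnt)
Step 4: cell (4,2)='.' (+3 fires, +5 burnt)
Step 5: cell (4,2)='.' (+2 fires, +3 burnt)
Step 6: cell (4,2)='.' (+1 fires, +2 burnt)
Step 7: cell (4,2)='.' (+0 fires, +1 burnt)
  fire out at step 7

2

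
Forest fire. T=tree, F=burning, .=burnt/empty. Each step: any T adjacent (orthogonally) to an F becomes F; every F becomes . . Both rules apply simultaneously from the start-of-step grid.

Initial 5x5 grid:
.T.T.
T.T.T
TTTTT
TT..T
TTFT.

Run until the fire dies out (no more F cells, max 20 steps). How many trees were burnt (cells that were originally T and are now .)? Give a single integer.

Step 1: +2 fires, +1 burnt (F count now 2)
Step 2: +2 fires, +2 burnt (F count now 2)
Step 3: +2 fires, +2 burnt (F count now 2)
Step 4: +2 fires, +2 burnt (F count now 2)
Step 5: +3 fires, +2 burnt (F count now 3)
Step 6: +1 fires, +3 burnt (F count now 1)
Step 7: +2 fires, +1 burnt (F count now 2)
Step 8: +0 fires, +2 burnt (F count now 0)
Fire out after step 8
Initially T: 16, now '.': 23
Total burnt (originally-T cells now '.'): 14

Answer: 14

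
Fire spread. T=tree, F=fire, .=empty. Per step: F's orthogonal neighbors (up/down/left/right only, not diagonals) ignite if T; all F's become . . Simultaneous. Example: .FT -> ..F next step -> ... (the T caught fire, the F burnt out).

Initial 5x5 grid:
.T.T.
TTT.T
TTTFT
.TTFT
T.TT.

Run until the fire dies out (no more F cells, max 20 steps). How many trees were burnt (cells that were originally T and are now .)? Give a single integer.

Answer: 14

Derivation:
Step 1: +5 fires, +2 burnt (F count now 5)
Step 2: +5 fires, +5 burnt (F count now 5)
Step 3: +2 fires, +5 burnt (F count now 2)
Step 4: +2 fires, +2 burnt (F count now 2)
Step 5: +0 fires, +2 burnt (F count now 0)
Fire out after step 5
Initially T: 16, now '.': 23
Total burnt (originally-T cells now '.'): 14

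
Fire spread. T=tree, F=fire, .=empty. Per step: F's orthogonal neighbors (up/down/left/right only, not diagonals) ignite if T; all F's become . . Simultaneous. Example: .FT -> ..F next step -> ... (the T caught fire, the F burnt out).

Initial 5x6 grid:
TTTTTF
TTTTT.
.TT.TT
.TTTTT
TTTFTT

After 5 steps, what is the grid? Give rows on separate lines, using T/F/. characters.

Step 1: 4 trees catch fire, 2 burn out
  TTTTF.
  TTTTT.
  .TT.TT
  .TTFTT
  TTF.FT
Step 2: 6 trees catch fire, 4 burn out
  TTTF..
  TTTTF.
  .TT.TT
  .TF.FT
  TF...F
Step 3: 7 trees catch fire, 6 burn out
  TTF...
  TTTF..
  .TF.FT
  .F...F
  F.....
Step 4: 4 trees catch fire, 7 burn out
  TF....
  TTF...
  .F...F
  ......
  ......
Step 5: 2 trees catch fire, 4 burn out
  F.....
  TF....
  ......
  ......
  ......

F.....
TF....
......
......
......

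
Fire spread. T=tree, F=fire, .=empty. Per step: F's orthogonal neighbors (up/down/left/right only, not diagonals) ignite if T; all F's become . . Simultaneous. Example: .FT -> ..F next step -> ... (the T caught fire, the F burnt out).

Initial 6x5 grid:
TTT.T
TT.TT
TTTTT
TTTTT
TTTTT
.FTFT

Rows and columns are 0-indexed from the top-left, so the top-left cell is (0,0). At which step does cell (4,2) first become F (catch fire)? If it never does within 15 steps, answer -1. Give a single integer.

Step 1: cell (4,2)='T' (+4 fires, +2 burnt)
Step 2: cell (4,2)='F' (+5 fires, +4 burnt)
  -> target ignites at step 2
Step 3: cell (4,2)='.' (+5 fires, +5 burnt)
Step 4: cell (4,2)='.' (+5 fires, +5 burnt)
Step 5: cell (4,2)='.' (+3 fires, +5 burnt)
Step 6: cell (4,2)='.' (+3 fires, +3 burnt)
Step 7: cell (4,2)='.' (+0 fires, +3 burnt)
  fire out at step 7

2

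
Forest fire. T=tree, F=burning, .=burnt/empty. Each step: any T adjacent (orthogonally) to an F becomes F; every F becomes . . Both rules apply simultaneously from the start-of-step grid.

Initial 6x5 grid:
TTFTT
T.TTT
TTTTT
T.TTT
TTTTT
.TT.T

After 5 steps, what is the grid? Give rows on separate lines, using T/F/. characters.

Step 1: 3 trees catch fire, 1 burn out
  TF.FT
  T.FTT
  TTTTT
  T.TTT
  TTTTT
  .TT.T
Step 2: 4 trees catch fire, 3 burn out
  F...F
  T..FT
  TTFTT
  T.TTT
  TTTTT
  .TT.T
Step 3: 5 trees catch fire, 4 burn out
  .....
  F...F
  TF.FT
  T.FTT
  TTTTT
  .TT.T
Step 4: 4 trees catch fire, 5 burn out
  .....
  .....
  F...F
  T..FT
  TTFTT
  .TT.T
Step 5: 5 trees catch fire, 4 burn out
  .....
  .....
  .....
  F...F
  TF.FT
  .TF.T

.....
.....
.....
F...F
TF.FT
.TF.T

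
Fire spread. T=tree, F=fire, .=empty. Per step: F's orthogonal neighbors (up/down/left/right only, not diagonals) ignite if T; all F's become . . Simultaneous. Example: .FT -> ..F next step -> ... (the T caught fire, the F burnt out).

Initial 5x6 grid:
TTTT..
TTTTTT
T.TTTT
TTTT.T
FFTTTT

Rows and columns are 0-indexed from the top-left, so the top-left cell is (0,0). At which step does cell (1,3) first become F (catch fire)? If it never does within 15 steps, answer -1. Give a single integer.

Step 1: cell (1,3)='T' (+3 fires, +2 burnt)
Step 2: cell (1,3)='T' (+3 fires, +3 burnt)
Step 3: cell (1,3)='T' (+4 fires, +3 burnt)
Step 4: cell (1,3)='T' (+5 fires, +4 burnt)
Step 5: cell (1,3)='F' (+5 fires, +5 burnt)
  -> target ignites at step 5
Step 6: cell (1,3)='.' (+3 fires, +5 burnt)
Step 7: cell (1,3)='.' (+1 fires, +3 burnt)
Step 8: cell (1,3)='.' (+0 fires, +1 burnt)
  fire out at step 8

5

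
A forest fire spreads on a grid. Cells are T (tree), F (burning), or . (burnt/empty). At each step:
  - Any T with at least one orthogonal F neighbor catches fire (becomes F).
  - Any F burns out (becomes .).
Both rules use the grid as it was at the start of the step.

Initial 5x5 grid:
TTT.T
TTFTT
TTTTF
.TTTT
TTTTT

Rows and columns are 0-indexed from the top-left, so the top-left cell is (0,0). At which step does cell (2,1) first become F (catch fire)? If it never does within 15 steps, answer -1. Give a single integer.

Step 1: cell (2,1)='T' (+7 fires, +2 burnt)
Step 2: cell (2,1)='F' (+7 fires, +7 burnt)
  -> target ignites at step 2
Step 3: cell (2,1)='.' (+5 fires, +7 burnt)
Step 4: cell (2,1)='.' (+1 fires, +5 burnt)
Step 5: cell (2,1)='.' (+1 fires, +1 burnt)
Step 6: cell (2,1)='.' (+0 fires, +1 burnt)
  fire out at step 6

2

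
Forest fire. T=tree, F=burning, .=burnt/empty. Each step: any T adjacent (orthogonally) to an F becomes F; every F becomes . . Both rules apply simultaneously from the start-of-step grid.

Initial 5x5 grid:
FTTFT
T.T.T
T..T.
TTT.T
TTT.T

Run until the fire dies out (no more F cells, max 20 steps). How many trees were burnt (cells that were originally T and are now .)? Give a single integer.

Step 1: +4 fires, +2 burnt (F count now 4)
Step 2: +3 fires, +4 burnt (F count now 3)
Step 3: +1 fires, +3 burnt (F count now 1)
Step 4: +2 fires, +1 burnt (F count now 2)
Step 5: +2 fires, +2 burnt (F count now 2)
Step 6: +1 fires, +2 burnt (F count now 1)
Step 7: +0 fires, +1 burnt (F count now 0)
Fire out after step 7
Initially T: 16, now '.': 22
Total burnt (originally-T cells now '.'): 13

Answer: 13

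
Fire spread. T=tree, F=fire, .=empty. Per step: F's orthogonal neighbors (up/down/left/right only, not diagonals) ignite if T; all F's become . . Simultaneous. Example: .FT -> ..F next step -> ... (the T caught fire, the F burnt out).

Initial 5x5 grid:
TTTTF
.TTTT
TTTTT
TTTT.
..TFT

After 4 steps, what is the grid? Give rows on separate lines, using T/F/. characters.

Step 1: 5 trees catch fire, 2 burn out
  TTTF.
  .TTTF
  TTTTT
  TTTF.
  ..F.F
Step 2: 5 trees catch fire, 5 burn out
  TTF..
  .TTF.
  TTTFF
  TTF..
  .....
Step 3: 4 trees catch fire, 5 burn out
  TF...
  .TF..
  TTF..
  TF...
  .....
Step 4: 4 trees catch fire, 4 burn out
  F....
  .F...
  TF...
  F....
  .....

F....
.F...
TF...
F....
.....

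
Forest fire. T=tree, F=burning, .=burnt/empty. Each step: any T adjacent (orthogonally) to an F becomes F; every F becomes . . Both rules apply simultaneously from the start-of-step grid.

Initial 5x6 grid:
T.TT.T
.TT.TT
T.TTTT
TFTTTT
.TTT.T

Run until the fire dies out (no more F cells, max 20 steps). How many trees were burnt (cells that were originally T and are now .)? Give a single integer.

Answer: 21

Derivation:
Step 1: +3 fires, +1 burnt (F count now 3)
Step 2: +4 fires, +3 burnt (F count now 4)
Step 3: +4 fires, +4 burnt (F count now 4)
Step 4: +4 fires, +4 burnt (F count now 4)
Step 5: +4 fires, +4 burnt (F count now 4)
Step 6: +1 fires, +4 burnt (F count now 1)
Step 7: +1 fires, +1 burnt (F count now 1)
Step 8: +0 fires, +1 burnt (F count now 0)
Fire out after step 8
Initially T: 22, now '.': 29
Total burnt (originally-T cells now '.'): 21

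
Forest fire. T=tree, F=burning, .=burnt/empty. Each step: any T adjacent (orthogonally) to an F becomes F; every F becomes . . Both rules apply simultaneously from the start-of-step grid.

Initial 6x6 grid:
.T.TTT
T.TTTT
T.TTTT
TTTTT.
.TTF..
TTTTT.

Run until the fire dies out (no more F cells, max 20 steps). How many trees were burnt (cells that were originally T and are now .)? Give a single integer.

Answer: 25

Derivation:
Step 1: +3 fires, +1 burnt (F count now 3)
Step 2: +6 fires, +3 burnt (F count now 6)
Step 3: +5 fires, +6 burnt (F count now 5)
Step 4: +6 fires, +5 burnt (F count now 6)
Step 5: +3 fires, +6 burnt (F count now 3)
Step 6: +2 fires, +3 burnt (F count now 2)
Step 7: +0 fires, +2 burnt (F count now 0)
Fire out after step 7
Initially T: 26, now '.': 35
Total burnt (originally-T cells now '.'): 25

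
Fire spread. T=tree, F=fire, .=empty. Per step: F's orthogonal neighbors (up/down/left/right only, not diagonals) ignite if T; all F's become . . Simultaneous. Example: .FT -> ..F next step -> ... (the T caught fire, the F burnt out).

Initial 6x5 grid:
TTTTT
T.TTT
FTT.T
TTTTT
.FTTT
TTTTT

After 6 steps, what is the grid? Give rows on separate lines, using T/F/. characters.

Step 1: 6 trees catch fire, 2 burn out
  TTTTT
  F.TTT
  .FT.T
  FFTTT
  ..FTT
  TFTTT
Step 2: 6 trees catch fire, 6 burn out
  FTTTT
  ..TTT
  ..F.T
  ..FTT
  ...FT
  F.FTT
Step 3: 5 trees catch fire, 6 burn out
  .FTTT
  ..FTT
  ....T
  ...FT
  ....F
  ...FT
Step 4: 4 trees catch fire, 5 burn out
  ..FTT
  ...FT
  ....T
  ....F
  .....
  ....F
Step 5: 3 trees catch fire, 4 burn out
  ...FT
  ....F
  ....F
  .....
  .....
  .....
Step 6: 1 trees catch fire, 3 burn out
  ....F
  .....
  .....
  .....
  .....
  .....

....F
.....
.....
.....
.....
.....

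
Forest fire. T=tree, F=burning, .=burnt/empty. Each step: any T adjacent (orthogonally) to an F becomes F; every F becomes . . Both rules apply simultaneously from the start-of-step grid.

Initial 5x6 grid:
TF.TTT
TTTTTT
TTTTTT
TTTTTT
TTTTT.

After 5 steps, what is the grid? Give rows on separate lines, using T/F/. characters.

Step 1: 2 trees catch fire, 1 burn out
  F..TTT
  TFTTTT
  TTTTTT
  TTTTTT
  TTTTT.
Step 2: 3 trees catch fire, 2 burn out
  ...TTT
  F.FTTT
  TFTTTT
  TTTTTT
  TTTTT.
Step 3: 4 trees catch fire, 3 burn out
  ...TTT
  ...FTT
  F.FTTT
  TFTTTT
  TTTTT.
Step 4: 6 trees catch fire, 4 burn out
  ...FTT
  ....FT
  ...FTT
  F.FTTT
  TFTTT.
Step 5: 6 trees catch fire, 6 burn out
  ....FT
  .....F
  ....FT
  ...FTT
  F.FTT.

....FT
.....F
....FT
...FTT
F.FTT.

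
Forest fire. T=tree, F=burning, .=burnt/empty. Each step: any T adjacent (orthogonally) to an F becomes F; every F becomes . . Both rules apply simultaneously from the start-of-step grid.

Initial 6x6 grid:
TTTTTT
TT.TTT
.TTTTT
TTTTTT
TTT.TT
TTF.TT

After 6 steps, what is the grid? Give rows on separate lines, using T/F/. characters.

Step 1: 2 trees catch fire, 1 burn out
  TTTTTT
  TT.TTT
  .TTTTT
  TTTTTT
  TTF.TT
  TF..TT
Step 2: 3 trees catch fire, 2 burn out
  TTTTTT
  TT.TTT
  .TTTTT
  TTFTTT
  TF..TT
  F...TT
Step 3: 4 trees catch fire, 3 burn out
  TTTTTT
  TT.TTT
  .TFTTT
  TF.FTT
  F...TT
  ....TT
Step 4: 4 trees catch fire, 4 burn out
  TTTTTT
  TT.TTT
  .F.FTT
  F...FT
  ....TT
  ....TT
Step 5: 5 trees catch fire, 4 burn out
  TTTTTT
  TF.FTT
  ....FT
  .....F
  ....FT
  ....TT
Step 6: 7 trees catch fire, 5 burn out
  TFTFTT
  F...FT
  .....F
  ......
  .....F
  ....FT

TFTFTT
F...FT
.....F
......
.....F
....FT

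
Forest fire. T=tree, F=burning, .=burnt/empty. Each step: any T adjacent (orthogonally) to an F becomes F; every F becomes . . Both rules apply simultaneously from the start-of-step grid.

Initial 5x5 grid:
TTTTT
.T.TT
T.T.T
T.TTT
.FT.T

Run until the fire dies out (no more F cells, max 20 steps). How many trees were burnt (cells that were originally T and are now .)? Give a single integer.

Step 1: +1 fires, +1 burnt (F count now 1)
Step 2: +1 fires, +1 burnt (F count now 1)
Step 3: +2 fires, +1 burnt (F count now 2)
Step 4: +1 fires, +2 burnt (F count now 1)
Step 5: +2 fires, +1 burnt (F count now 2)
Step 6: +1 fires, +2 burnt (F count now 1)
Step 7: +2 fires, +1 burnt (F count now 2)
Step 8: +1 fires, +2 burnt (F count now 1)
Step 9: +1 fires, +1 burnt (F count now 1)
Step 10: +1 fires, +1 burnt (F count now 1)
Step 11: +2 fires, +1 burnt (F count now 2)
Step 12: +0 fires, +2 burnt (F count now 0)
Fire out after step 12
Initially T: 17, now '.': 23
Total burnt (originally-T cells now '.'): 15

Answer: 15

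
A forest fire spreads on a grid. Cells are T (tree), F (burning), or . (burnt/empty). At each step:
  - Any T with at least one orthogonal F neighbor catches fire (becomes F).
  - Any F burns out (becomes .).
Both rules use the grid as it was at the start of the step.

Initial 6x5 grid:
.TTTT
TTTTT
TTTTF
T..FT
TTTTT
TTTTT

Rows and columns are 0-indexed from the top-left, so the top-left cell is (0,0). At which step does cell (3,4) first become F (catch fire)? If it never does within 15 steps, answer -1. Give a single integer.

Step 1: cell (3,4)='F' (+4 fires, +2 burnt)
  -> target ignites at step 1
Step 2: cell (3,4)='.' (+6 fires, +4 burnt)
Step 3: cell (3,4)='.' (+6 fires, +6 burnt)
Step 4: cell (3,4)='.' (+5 fires, +6 burnt)
Step 5: cell (3,4)='.' (+4 fires, +5 burnt)
Step 6: cell (3,4)='.' (+0 fires, +4 burnt)
  fire out at step 6

1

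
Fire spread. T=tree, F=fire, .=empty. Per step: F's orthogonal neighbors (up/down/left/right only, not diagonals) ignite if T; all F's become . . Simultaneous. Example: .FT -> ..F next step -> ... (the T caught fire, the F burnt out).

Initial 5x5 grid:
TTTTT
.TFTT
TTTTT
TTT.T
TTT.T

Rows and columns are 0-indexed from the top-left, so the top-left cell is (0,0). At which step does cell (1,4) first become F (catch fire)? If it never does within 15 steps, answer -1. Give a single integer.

Step 1: cell (1,4)='T' (+4 fires, +1 burnt)
Step 2: cell (1,4)='F' (+6 fires, +4 burnt)
  -> target ignites at step 2
Step 3: cell (1,4)='.' (+6 fires, +6 burnt)
Step 4: cell (1,4)='.' (+3 fires, +6 burnt)
Step 5: cell (1,4)='.' (+2 fires, +3 burnt)
Step 6: cell (1,4)='.' (+0 fires, +2 burnt)
  fire out at step 6

2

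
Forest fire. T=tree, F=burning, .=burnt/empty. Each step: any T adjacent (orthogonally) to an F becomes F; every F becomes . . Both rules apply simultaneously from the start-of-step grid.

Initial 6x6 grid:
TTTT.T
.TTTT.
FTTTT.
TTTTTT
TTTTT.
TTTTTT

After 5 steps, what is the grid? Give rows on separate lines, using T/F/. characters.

Step 1: 2 trees catch fire, 1 burn out
  TTTT.T
  .TTTT.
  .FTTT.
  FTTTTT
  TTTTT.
  TTTTTT
Step 2: 4 trees catch fire, 2 burn out
  TTTT.T
  .FTTT.
  ..FTT.
  .FTTTT
  FTTTT.
  TTTTTT
Step 3: 6 trees catch fire, 4 burn out
  TFTT.T
  ..FTT.
  ...FT.
  ..FTTT
  .FTTT.
  FTTTTT
Step 4: 7 trees catch fire, 6 burn out
  F.FT.T
  ...FT.
  ....F.
  ...FTT
  ..FTT.
  .FTTTT
Step 5: 5 trees catch fire, 7 burn out
  ...F.T
  ....F.
  ......
  ....FT
  ...FT.
  ..FTTT

...F.T
....F.
......
....FT
...FT.
..FTTT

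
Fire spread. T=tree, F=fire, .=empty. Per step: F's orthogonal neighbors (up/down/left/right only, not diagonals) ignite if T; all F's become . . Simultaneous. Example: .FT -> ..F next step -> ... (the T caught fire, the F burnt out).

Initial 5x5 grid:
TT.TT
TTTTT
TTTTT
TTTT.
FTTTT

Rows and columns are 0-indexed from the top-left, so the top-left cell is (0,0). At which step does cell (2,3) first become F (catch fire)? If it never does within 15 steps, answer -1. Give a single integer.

Step 1: cell (2,3)='T' (+2 fires, +1 burnt)
Step 2: cell (2,3)='T' (+3 fires, +2 burnt)
Step 3: cell (2,3)='T' (+4 fires, +3 burnt)
Step 4: cell (2,3)='T' (+5 fires, +4 burnt)
Step 5: cell (2,3)='F' (+3 fires, +5 burnt)
  -> target ignites at step 5
Step 6: cell (2,3)='.' (+2 fires, +3 burnt)
Step 7: cell (2,3)='.' (+2 fires, +2 burnt)
Step 8: cell (2,3)='.' (+1 fires, +2 burnt)
Step 9: cell (2,3)='.' (+0 fires, +1 burnt)
  fire out at step 9

5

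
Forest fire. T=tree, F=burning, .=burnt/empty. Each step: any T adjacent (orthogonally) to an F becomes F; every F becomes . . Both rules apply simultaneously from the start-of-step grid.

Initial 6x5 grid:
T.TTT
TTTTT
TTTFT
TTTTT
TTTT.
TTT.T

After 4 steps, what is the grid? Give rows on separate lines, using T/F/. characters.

Step 1: 4 trees catch fire, 1 burn out
  T.TTT
  TTTFT
  TTF.F
  TTTFT
  TTTT.
  TTT.T
Step 2: 7 trees catch fire, 4 burn out
  T.TFT
  TTF.F
  TF...
  TTF.F
  TTTF.
  TTT.T
Step 3: 6 trees catch fire, 7 burn out
  T.F.F
  TF...
  F....
  TF...
  TTF..
  TTT.T
Step 4: 4 trees catch fire, 6 burn out
  T....
  F....
  .....
  F....
  TF...
  TTF.T

T....
F....
.....
F....
TF...
TTF.T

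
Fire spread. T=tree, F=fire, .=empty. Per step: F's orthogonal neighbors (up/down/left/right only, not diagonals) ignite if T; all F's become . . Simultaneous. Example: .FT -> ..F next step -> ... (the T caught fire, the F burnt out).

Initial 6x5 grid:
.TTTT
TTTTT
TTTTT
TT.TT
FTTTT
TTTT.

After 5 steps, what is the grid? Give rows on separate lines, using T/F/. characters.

Step 1: 3 trees catch fire, 1 burn out
  .TTTT
  TTTTT
  TTTTT
  FT.TT
  .FTTT
  FTTT.
Step 2: 4 trees catch fire, 3 burn out
  .TTTT
  TTTTT
  FTTTT
  .F.TT
  ..FTT
  .FTT.
Step 3: 4 trees catch fire, 4 burn out
  .TTTT
  FTTTT
  .FTTT
  ...TT
  ...FT
  ..FT.
Step 4: 5 trees catch fire, 4 burn out
  .TTTT
  .FTTT
  ..FTT
  ...FT
  ....F
  ...F.
Step 5: 4 trees catch fire, 5 burn out
  .FTTT
  ..FTT
  ...FT
  ....F
  .....
  .....

.FTTT
..FTT
...FT
....F
.....
.....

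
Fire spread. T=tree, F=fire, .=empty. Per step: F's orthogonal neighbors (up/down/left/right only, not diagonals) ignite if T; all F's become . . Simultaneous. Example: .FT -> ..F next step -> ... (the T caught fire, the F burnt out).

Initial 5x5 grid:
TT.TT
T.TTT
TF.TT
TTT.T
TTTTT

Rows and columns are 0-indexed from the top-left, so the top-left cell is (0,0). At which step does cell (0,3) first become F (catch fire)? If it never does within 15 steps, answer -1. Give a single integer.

Step 1: cell (0,3)='T' (+2 fires, +1 burnt)
Step 2: cell (0,3)='T' (+4 fires, +2 burnt)
Step 3: cell (0,3)='T' (+3 fires, +4 burnt)
Step 4: cell (0,3)='T' (+2 fires, +3 burnt)
Step 5: cell (0,3)='T' (+1 fires, +2 burnt)
Step 6: cell (0,3)='T' (+1 fires, +1 burnt)
Step 7: cell (0,3)='T' (+1 fires, +1 burnt)
Step 8: cell (0,3)='T' (+2 fires, +1 burnt)
Step 9: cell (0,3)='T' (+2 fires, +2 burnt)
Step 10: cell (0,3)='F' (+2 fires, +2 burnt)
  -> target ignites at step 10
Step 11: cell (0,3)='.' (+0 fires, +2 burnt)
  fire out at step 11

10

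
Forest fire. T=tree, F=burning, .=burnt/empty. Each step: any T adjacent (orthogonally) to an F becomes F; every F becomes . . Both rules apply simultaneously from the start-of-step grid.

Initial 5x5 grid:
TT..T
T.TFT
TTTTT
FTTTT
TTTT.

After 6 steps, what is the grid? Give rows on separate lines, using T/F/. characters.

Step 1: 6 trees catch fire, 2 burn out
  TT..T
  T.F.F
  FTTFT
  .FTTT
  FTTT.
Step 2: 8 trees catch fire, 6 burn out
  TT..F
  F....
  .FF.F
  ..FFT
  .FTT.
Step 3: 4 trees catch fire, 8 burn out
  FT...
  .....
  .....
  ....F
  ..FF.
Step 4: 1 trees catch fire, 4 burn out
  .F...
  .....
  .....
  .....
  .....
Step 5: 0 trees catch fire, 1 burn out
  .....
  .....
  .....
  .....
  .....
Step 6: 0 trees catch fire, 0 burn out
  .....
  .....
  .....
  .....
  .....

.....
.....
.....
.....
.....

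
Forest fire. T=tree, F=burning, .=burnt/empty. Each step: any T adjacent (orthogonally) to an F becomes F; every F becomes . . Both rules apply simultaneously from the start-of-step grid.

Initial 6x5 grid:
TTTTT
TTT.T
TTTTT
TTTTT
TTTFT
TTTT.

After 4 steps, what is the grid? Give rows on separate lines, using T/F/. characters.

Step 1: 4 trees catch fire, 1 burn out
  TTTTT
  TTT.T
  TTTTT
  TTTFT
  TTF.F
  TTTF.
Step 2: 5 trees catch fire, 4 burn out
  TTTTT
  TTT.T
  TTTFT
  TTF.F
  TF...
  TTF..
Step 3: 5 trees catch fire, 5 burn out
  TTTTT
  TTT.T
  TTF.F
  TF...
  F....
  TF...
Step 4: 5 trees catch fire, 5 burn out
  TTTTT
  TTF.F
  TF...
  F....
  .....
  F....

TTTTT
TTF.F
TF...
F....
.....
F....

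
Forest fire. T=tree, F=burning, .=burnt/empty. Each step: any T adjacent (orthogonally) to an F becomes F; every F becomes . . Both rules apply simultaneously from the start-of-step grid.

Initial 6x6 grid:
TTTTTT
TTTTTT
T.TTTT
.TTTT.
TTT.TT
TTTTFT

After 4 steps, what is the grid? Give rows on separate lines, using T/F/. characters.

Step 1: 3 trees catch fire, 1 burn out
  TTTTTT
  TTTTTT
  T.TTTT
  .TTTT.
  TTT.FT
  TTTF.F
Step 2: 3 trees catch fire, 3 burn out
  TTTTTT
  TTTTTT
  T.TTTT
  .TTTF.
  TTT..F
  TTF...
Step 3: 4 trees catch fire, 3 burn out
  TTTTTT
  TTTTTT
  T.TTFT
  .TTF..
  TTF...
  TF....
Step 4: 6 trees catch fire, 4 burn out
  TTTTTT
  TTTTFT
  T.TF.F
  .TF...
  TF....
  F.....

TTTTTT
TTTTFT
T.TF.F
.TF...
TF....
F.....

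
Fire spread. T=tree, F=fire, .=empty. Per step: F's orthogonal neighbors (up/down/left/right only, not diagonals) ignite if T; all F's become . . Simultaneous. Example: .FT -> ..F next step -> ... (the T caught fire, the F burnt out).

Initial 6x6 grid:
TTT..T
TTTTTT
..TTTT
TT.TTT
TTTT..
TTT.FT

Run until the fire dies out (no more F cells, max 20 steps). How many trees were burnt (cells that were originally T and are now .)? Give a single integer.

Answer: 1

Derivation:
Step 1: +1 fires, +1 burnt (F count now 1)
Step 2: +0 fires, +1 burnt (F count now 0)
Fire out after step 2
Initially T: 27, now '.': 10
Total burnt (originally-T cells now '.'): 1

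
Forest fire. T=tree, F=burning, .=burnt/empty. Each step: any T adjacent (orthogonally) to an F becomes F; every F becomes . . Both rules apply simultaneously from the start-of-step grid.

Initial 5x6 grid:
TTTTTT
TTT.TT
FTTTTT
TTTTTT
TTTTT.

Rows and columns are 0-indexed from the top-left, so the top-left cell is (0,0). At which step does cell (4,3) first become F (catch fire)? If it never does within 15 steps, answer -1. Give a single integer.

Step 1: cell (4,3)='T' (+3 fires, +1 burnt)
Step 2: cell (4,3)='T' (+5 fires, +3 burnt)
Step 3: cell (4,3)='T' (+5 fires, +5 burnt)
Step 4: cell (4,3)='T' (+4 fires, +5 burnt)
Step 5: cell (4,3)='F' (+5 fires, +4 burnt)
  -> target ignites at step 5
Step 6: cell (4,3)='.' (+4 fires, +5 burnt)
Step 7: cell (4,3)='.' (+1 fires, +4 burnt)
Step 8: cell (4,3)='.' (+0 fires, +1 burnt)
  fire out at step 8

5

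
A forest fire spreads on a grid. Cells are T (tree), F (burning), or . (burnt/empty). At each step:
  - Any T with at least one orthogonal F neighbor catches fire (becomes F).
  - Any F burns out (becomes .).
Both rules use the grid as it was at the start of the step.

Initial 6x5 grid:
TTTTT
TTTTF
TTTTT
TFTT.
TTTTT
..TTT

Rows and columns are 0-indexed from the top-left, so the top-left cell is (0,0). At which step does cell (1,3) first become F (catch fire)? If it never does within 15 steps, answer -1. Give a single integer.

Step 1: cell (1,3)='F' (+7 fires, +2 burnt)
  -> target ignites at step 1
Step 2: cell (1,3)='.' (+9 fires, +7 burnt)
Step 3: cell (1,3)='.' (+5 fires, +9 burnt)
Step 4: cell (1,3)='.' (+3 fires, +5 burnt)
Step 5: cell (1,3)='.' (+1 fires, +3 burnt)
Step 6: cell (1,3)='.' (+0 fires, +1 burnt)
  fire out at step 6

1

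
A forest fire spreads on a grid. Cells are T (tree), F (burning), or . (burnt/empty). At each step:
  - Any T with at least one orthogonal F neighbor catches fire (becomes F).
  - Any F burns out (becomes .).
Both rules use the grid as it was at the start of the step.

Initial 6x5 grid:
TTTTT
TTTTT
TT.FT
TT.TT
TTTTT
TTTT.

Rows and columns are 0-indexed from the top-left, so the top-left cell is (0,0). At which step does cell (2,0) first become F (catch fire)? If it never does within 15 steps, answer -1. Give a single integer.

Step 1: cell (2,0)='T' (+3 fires, +1 burnt)
Step 2: cell (2,0)='T' (+5 fires, +3 burnt)
Step 3: cell (2,0)='T' (+6 fires, +5 burnt)
Step 4: cell (2,0)='T' (+5 fires, +6 burnt)
Step 5: cell (2,0)='F' (+5 fires, +5 burnt)
  -> target ignites at step 5
Step 6: cell (2,0)='.' (+2 fires, +5 burnt)
Step 7: cell (2,0)='.' (+0 fires, +2 burnt)
  fire out at step 7

5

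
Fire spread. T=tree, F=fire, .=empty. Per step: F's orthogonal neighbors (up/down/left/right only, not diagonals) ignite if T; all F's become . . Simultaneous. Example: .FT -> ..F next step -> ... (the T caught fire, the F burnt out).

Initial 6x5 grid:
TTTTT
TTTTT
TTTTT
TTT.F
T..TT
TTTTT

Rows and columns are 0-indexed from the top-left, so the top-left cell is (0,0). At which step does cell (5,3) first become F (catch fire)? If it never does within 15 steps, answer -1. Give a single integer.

Step 1: cell (5,3)='T' (+2 fires, +1 burnt)
Step 2: cell (5,3)='T' (+4 fires, +2 burnt)
Step 3: cell (5,3)='F' (+4 fires, +4 burnt)
  -> target ignites at step 3
Step 4: cell (5,3)='.' (+5 fires, +4 burnt)
Step 5: cell (5,3)='.' (+5 fires, +5 burnt)
Step 6: cell (5,3)='.' (+4 fires, +5 burnt)
Step 7: cell (5,3)='.' (+2 fires, +4 burnt)
Step 8: cell (5,3)='.' (+0 fires, +2 burnt)
  fire out at step 8

3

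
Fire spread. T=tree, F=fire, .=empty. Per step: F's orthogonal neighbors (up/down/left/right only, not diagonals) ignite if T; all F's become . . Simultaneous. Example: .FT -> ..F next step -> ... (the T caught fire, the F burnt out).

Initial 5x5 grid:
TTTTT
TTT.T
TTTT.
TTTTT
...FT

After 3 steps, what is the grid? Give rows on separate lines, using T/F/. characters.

Step 1: 2 trees catch fire, 1 burn out
  TTTTT
  TTT.T
  TTTT.
  TTTFT
  ....F
Step 2: 3 trees catch fire, 2 burn out
  TTTTT
  TTT.T
  TTTF.
  TTF.F
  .....
Step 3: 2 trees catch fire, 3 burn out
  TTTTT
  TTT.T
  TTF..
  TF...
  .....

TTTTT
TTT.T
TTF..
TF...
.....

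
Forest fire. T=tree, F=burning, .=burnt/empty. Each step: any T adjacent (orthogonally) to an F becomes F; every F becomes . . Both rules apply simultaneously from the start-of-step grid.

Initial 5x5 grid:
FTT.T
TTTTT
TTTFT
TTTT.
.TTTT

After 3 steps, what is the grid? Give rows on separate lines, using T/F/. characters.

Step 1: 6 trees catch fire, 2 burn out
  .FT.T
  FTTFT
  TTF.F
  TTTF.
  .TTTT
Step 2: 8 trees catch fire, 6 burn out
  ..F.T
  .FF.F
  FF...
  TTF..
  .TTFT
Step 3: 5 trees catch fire, 8 burn out
  ....F
  .....
  .....
  FF...
  .TF.F

....F
.....
.....
FF...
.TF.F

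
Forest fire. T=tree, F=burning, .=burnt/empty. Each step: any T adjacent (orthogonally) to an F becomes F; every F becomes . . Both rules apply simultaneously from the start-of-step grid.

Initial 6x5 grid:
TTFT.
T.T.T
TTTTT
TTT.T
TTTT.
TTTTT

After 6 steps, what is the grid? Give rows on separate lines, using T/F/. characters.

Step 1: 3 trees catch fire, 1 burn out
  TF.F.
  T.F.T
  TTTTT
  TTT.T
  TTTT.
  TTTTT
Step 2: 2 trees catch fire, 3 burn out
  F....
  T...T
  TTFTT
  TTT.T
  TTTT.
  TTTTT
Step 3: 4 trees catch fire, 2 burn out
  .....
  F...T
  TF.FT
  TTF.T
  TTTT.
  TTTTT
Step 4: 4 trees catch fire, 4 burn out
  .....
  ....T
  F...F
  TF..T
  TTFT.
  TTTTT
Step 5: 6 trees catch fire, 4 burn out
  .....
  ....F
  .....
  F...F
  TF.F.
  TTFTT
Step 6: 3 trees catch fire, 6 burn out
  .....
  .....
  .....
  .....
  F....
  TF.FT

.....
.....
.....
.....
F....
TF.FT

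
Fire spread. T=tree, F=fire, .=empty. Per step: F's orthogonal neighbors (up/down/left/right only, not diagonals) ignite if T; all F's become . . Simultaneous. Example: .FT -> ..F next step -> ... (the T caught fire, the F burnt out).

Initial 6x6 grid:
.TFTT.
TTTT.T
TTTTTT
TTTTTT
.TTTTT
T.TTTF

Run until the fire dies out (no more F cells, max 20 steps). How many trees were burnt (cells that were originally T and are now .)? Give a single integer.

Answer: 28

Derivation:
Step 1: +5 fires, +2 burnt (F count now 5)
Step 2: +7 fires, +5 burnt (F count now 7)
Step 3: +8 fires, +7 burnt (F count now 8)
Step 4: +6 fires, +8 burnt (F count now 6)
Step 5: +2 fires, +6 burnt (F count now 2)
Step 6: +0 fires, +2 burnt (F count now 0)
Fire out after step 6
Initially T: 29, now '.': 35
Total burnt (originally-T cells now '.'): 28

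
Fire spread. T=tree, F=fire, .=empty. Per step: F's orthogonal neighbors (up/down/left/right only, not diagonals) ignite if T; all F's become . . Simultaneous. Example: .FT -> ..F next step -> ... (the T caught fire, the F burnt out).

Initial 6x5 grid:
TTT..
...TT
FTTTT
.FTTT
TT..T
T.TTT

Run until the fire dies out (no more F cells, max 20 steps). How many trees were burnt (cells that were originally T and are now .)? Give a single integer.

Answer: 16

Derivation:
Step 1: +3 fires, +2 burnt (F count now 3)
Step 2: +3 fires, +3 burnt (F count now 3)
Step 3: +3 fires, +3 burnt (F count now 3)
Step 4: +3 fires, +3 burnt (F count now 3)
Step 5: +2 fires, +3 burnt (F count now 2)
Step 6: +1 fires, +2 burnt (F count now 1)
Step 7: +1 fires, +1 burnt (F count now 1)
Step 8: +0 fires, +1 burnt (F count now 0)
Fire out after step 8
Initially T: 19, now '.': 27
Total burnt (originally-T cells now '.'): 16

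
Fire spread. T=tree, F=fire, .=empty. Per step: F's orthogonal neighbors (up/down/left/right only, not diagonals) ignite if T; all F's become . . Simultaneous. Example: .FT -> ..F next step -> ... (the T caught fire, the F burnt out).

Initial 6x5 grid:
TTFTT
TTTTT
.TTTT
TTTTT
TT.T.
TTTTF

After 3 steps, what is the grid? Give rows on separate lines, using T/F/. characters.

Step 1: 4 trees catch fire, 2 burn out
  TF.FT
  TTFTT
  .TTTT
  TTTTT
  TT.T.
  TTTF.
Step 2: 7 trees catch fire, 4 burn out
  F...F
  TF.FT
  .TFTT
  TTTTT
  TT.F.
  TTF..
Step 3: 7 trees catch fire, 7 burn out
  .....
  F...F
  .F.FT
  TTFFT
  TT...
  TF...

.....
F...F
.F.FT
TTFFT
TT...
TF...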